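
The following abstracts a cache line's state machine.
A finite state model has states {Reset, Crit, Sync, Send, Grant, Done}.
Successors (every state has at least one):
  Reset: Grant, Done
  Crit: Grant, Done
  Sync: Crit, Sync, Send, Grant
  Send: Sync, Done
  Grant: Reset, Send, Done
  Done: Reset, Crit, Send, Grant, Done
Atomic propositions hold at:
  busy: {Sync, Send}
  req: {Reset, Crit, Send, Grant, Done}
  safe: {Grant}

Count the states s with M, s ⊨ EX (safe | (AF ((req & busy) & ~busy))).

4

Sat(req & busy) = {Send}
Sat(~busy) = {Reset, Crit, Grant, Done}
Sat((req & busy) & ~busy) = ∅
AF ((req & busy) & ~busy): least fixpoint, start Z0 = ∅, add states with every successor in Z. Already a fixed point.
Sat(AF ((req & busy) & ~busy)) = ∅
Sat(safe | (AF ((req & busy) & ~busy))) = {Grant}
Sat(EX (safe | (AF ((req & busy) & ~busy)))) = {s : some successor in {Grant}} = {Reset, Crit, Sync, Done}
|Sat(EX (safe | (AF ((req & busy) & ~busy))))| = |{Reset, Crit, Sync, Done}| = 4.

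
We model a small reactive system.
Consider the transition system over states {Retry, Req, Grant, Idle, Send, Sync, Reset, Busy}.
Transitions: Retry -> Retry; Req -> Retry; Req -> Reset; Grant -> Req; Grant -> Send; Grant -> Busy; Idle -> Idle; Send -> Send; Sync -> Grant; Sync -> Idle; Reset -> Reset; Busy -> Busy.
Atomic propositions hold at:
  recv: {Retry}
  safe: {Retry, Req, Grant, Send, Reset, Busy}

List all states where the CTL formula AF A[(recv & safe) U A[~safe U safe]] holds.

{Retry, Req, Grant, Send, Reset, Busy}

Sat(recv & safe) = {Retry}
Sat(~safe) = {Idle, Sync}
A[~safe U safe]: least fixpoint, start Z0 = Sat(safe) = {Retry, Req, Grant, Send, Reset, Busy}, add states in Sat(~safe) with every successor in Z. Already a fixed point.
Sat(A[~safe U safe]) = {Retry, Req, Grant, Send, Reset, Busy}
A[(recv & safe) U A[~safe U safe]]: least fixpoint, start Z0 = Sat(A[~safe U safe]) = {Retry, Req, Grant, Send, Reset, Busy}, add states in Sat(recv & safe) with every successor in Z. Already a fixed point.
Sat(A[(recv & safe) U A[~safe U safe]]) = {Retry, Req, Grant, Send, Reset, Busy}
AF A[(recv & safe) U A[~safe U safe]]: least fixpoint, start Z0 = {Retry, Req, Grant, Send, Reset, Busy}, add states with every successor in Z. Already a fixed point.
Sat(AF A[(recv & safe) U A[~safe U safe]]) = {Retry, Req, Grant, Send, Reset, Busy}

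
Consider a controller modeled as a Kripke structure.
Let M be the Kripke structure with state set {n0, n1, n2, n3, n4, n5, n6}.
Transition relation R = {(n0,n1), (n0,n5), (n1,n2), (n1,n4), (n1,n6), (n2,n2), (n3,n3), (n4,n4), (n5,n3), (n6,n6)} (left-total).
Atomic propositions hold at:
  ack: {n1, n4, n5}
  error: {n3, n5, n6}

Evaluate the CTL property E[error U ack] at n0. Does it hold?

E[error U ack]: least fixpoint, start Z0 = Sat(ack) = {n1, n4, n5}, add states in Sat(error) with some successor in Z. Already a fixed point.
Sat(E[error U ack]) = {n1, n4, n5}
n0 ∉ Sat(E[error U ack]) = {n1, n4, n5}, so the formula does not hold at n0.

No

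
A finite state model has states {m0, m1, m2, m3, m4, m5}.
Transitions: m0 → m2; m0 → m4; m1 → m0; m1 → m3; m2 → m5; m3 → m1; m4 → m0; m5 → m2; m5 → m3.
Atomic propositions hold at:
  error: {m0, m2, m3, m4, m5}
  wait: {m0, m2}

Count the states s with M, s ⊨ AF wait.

AF wait: least fixpoint, start Z0 = {m0, m2}, add states with every successor in Z. Z1 = {m0, m2, m4}; fixed.
Sat(AF wait) = {m0, m2, m4}
|Sat(AF wait)| = |{m0, m2, m4}| = 3.

3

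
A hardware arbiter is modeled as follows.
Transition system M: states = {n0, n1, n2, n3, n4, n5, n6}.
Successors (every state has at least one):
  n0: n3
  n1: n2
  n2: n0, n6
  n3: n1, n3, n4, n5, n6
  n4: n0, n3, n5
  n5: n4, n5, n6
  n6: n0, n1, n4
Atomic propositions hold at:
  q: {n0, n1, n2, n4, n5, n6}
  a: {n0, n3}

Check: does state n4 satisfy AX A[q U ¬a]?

Sat(¬a) = {n1, n2, n4, n5, n6}
A[q U ¬a]: least fixpoint, start Z0 = Sat(¬a) = {n1, n2, n4, n5, n6}, add states in Sat(q) with every successor in Z. Already a fixed point.
Sat(A[q U ¬a]) = {n1, n2, n4, n5, n6}
Sat(AX A[q U ¬a]) = {s : every successor in {n1, n2, n4, n5, n6}} = {n1, n5}
n4 ∉ Sat(AX A[q U ¬a]) = {n1, n5}, so the formula does not hold at n4.

No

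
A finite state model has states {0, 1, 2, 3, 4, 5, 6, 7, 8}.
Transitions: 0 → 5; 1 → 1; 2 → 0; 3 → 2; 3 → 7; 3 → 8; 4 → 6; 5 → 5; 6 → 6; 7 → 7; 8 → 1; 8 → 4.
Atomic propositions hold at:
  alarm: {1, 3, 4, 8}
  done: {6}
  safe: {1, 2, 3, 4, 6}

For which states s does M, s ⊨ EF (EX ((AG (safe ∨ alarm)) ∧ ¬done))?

Sat(safe ∨ alarm) = {1, 2, 3, 4, 6, 8}
AG (safe ∨ alarm): greatest fixpoint, start Z0 = {1, 2, 3, 4, 6, 8}, keep only states in Sat with every successor in Z. Z1 = {1, 4, 6, 8}; fixed.
Sat(AG (safe ∨ alarm)) = {1, 4, 6, 8}
Sat(¬done) = {0, 1, 2, 3, 4, 5, 7, 8}
Sat((AG (safe ∨ alarm)) ∧ ¬done) = {1, 4, 8}
Sat(EX ((AG (safe ∨ alarm)) ∧ ¬done)) = {s : some successor in {1, 4, 8}} = {1, 3, 8}
EF (EX ((AG (safe ∨ alarm)) ∧ ¬done)): least fixpoint, start Z0 = {1, 3, 8}, add states with some successor in Z. Already a fixed point.
Sat(EF (EX ((AG (safe ∨ alarm)) ∧ ¬done))) = {1, 3, 8}

{1, 3, 8}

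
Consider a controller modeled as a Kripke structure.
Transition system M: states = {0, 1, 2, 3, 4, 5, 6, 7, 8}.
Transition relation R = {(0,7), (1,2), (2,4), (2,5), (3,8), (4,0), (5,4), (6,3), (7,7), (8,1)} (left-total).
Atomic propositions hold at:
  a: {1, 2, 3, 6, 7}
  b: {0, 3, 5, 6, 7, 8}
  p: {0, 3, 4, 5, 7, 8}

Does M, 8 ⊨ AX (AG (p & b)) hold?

Sat(p & b) = {0, 3, 5, 7, 8}
AG (p & b): greatest fixpoint, start Z0 = {0, 3, 5, 7, 8}, keep only states in Sat with every successor in Z. Z1 = {0, 3, 7}; Z2 = {0, 7}; fixed.
Sat(AG (p & b)) = {0, 7}
Sat(AX (AG (p & b))) = {s : every successor in {0, 7}} = {0, 4, 7}
8 ∉ Sat(AX (AG (p & b))) = {0, 4, 7}, so the formula does not hold at 8.

No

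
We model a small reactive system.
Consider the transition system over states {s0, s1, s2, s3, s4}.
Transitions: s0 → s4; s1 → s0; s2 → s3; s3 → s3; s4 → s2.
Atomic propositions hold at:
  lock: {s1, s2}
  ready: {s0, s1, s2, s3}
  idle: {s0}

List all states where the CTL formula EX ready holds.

Sat(EX ready) = {s : some successor in {s0, s1, s2, s3}} = {s1, s2, s3, s4}

{s1, s2, s3, s4}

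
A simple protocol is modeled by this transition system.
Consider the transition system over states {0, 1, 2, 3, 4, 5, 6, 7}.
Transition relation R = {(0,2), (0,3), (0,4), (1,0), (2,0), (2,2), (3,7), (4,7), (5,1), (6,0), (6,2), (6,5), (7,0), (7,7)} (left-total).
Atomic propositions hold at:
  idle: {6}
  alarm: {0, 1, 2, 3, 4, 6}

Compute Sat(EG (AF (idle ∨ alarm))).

Sat(idle ∨ alarm) = {0, 1, 2, 3, 4, 6}
AF (idle ∨ alarm): least fixpoint, start Z0 = {0, 1, 2, 3, 4, 6}, add states with every successor in Z. Z1 = {0, 1, 2, 3, 4, 5, 6}; fixed.
Sat(AF (idle ∨ alarm)) = {0, 1, 2, 3, 4, 5, 6}
EG (AF (idle ∨ alarm)): greatest fixpoint, start Z0 = {0, 1, 2, 3, 4, 5, 6}, keep only states in Sat with some successor in Z. Z1 = {0, 1, 2, 5, 6}; fixed.
Sat(EG (AF (idle ∨ alarm))) = {0, 1, 2, 5, 6}

{0, 1, 2, 5, 6}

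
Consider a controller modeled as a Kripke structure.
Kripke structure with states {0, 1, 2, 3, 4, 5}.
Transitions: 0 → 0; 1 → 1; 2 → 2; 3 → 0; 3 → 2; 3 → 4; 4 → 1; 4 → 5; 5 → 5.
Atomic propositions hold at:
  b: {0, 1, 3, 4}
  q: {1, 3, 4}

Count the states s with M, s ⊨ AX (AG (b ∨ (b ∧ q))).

2

Sat(b ∧ q) = {1, 3, 4}
Sat(b ∨ (b ∧ q)) = {0, 1, 3, 4}
AG (b ∨ (b ∧ q)): greatest fixpoint, start Z0 = {0, 1, 3, 4}, keep only states in Sat with every successor in Z. Z1 = {0, 1}; fixed.
Sat(AG (b ∨ (b ∧ q))) = {0, 1}
Sat(AX (AG (b ∨ (b ∧ q)))) = {s : every successor in {0, 1}} = {0, 1}
|Sat(AX (AG (b ∨ (b ∧ q))))| = |{0, 1}| = 2.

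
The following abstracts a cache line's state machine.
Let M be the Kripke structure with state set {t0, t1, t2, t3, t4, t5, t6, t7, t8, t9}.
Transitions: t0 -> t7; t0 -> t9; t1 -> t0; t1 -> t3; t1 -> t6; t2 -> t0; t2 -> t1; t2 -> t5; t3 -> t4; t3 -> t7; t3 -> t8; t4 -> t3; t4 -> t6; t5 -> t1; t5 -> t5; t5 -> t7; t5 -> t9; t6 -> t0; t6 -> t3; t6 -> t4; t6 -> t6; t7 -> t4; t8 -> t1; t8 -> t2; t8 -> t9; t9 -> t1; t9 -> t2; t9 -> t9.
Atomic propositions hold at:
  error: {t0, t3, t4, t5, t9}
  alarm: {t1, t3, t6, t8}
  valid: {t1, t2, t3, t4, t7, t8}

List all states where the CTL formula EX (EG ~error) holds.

Sat(~error) = {t1, t2, t6, t7, t8}
EG ~error: greatest fixpoint, start Z0 = {t1, t2, t6, t7, t8}, keep only states in Sat with some successor in Z. Z1 = {t1, t2, t6, t8}; fixed.
Sat(EG ~error) = {t1, t2, t6, t8}
Sat(EX (EG ~error)) = {s : some successor in {t1, t2, t6, t8}} = {t1, t2, t3, t4, t5, t6, t8, t9}

{t1, t2, t3, t4, t5, t6, t8, t9}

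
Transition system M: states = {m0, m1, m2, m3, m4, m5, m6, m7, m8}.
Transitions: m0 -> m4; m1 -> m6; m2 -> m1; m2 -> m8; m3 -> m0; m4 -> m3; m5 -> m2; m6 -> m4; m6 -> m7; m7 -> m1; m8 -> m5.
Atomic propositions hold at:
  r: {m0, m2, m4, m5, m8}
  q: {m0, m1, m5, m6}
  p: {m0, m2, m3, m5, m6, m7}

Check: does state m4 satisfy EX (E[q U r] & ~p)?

No

E[q U r]: least fixpoint, start Z0 = Sat(r) = {m0, m2, m4, m5, m8}, add states in Sat(q) with some successor in Z. Z1 = {m0, m2, m4, m5, m6, m8}; Z2 = {m0, m1, m2, m4, m5, m6, m8}; fixed.
Sat(E[q U r]) = {m0, m1, m2, m4, m5, m6, m8}
Sat(~p) = {m1, m4, m8}
Sat(E[q U r] & ~p) = {m1, m4, m8}
Sat(EX (E[q U r] & ~p)) = {s : some successor in {m1, m4, m8}} = {m0, m2, m6, m7}
m4 ∉ Sat(EX (E[q U r] & ~p)) = {m0, m2, m6, m7}, so the formula does not hold at m4.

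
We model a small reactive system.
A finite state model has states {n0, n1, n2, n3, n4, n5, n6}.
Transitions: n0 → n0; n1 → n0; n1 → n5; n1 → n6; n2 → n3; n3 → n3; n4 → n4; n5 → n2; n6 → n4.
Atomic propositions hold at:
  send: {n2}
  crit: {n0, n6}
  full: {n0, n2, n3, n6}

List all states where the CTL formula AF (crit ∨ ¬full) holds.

Sat(¬full) = {n1, n4, n5}
Sat(crit ∨ ¬full) = {n0, n1, n4, n5, n6}
AF (crit ∨ ¬full): least fixpoint, start Z0 = {n0, n1, n4, n5, n6}, add states with every successor in Z. Already a fixed point.
Sat(AF (crit ∨ ¬full)) = {n0, n1, n4, n5, n6}

{n0, n1, n4, n5, n6}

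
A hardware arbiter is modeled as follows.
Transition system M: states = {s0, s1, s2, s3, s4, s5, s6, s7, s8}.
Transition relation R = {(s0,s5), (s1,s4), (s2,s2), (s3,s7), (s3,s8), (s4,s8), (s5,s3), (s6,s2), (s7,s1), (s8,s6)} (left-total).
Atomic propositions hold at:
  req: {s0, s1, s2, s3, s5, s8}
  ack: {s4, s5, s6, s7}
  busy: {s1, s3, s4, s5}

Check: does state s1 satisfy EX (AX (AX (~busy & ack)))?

Sat(~busy) = {s0, s2, s6, s7, s8}
Sat(~busy & ack) = {s6, s7}
Sat(AX (~busy & ack)) = {s : every successor in {s6, s7}} = {s8}
Sat(AX (AX (~busy & ack))) = {s : every successor in {s8}} = {s4}
Sat(EX (AX (AX (~busy & ack)))) = {s : some successor in {s4}} = {s1}
s1 ∈ Sat(EX (AX (AX (~busy & ack)))) = {s1}, so the formula holds at s1.

Yes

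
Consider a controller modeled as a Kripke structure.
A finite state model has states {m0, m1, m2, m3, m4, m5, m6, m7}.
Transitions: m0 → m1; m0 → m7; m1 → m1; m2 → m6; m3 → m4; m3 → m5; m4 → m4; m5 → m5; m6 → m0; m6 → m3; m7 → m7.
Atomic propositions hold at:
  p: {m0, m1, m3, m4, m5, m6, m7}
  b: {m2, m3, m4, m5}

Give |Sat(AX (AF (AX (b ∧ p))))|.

3

Sat(b ∧ p) = {m3, m4, m5}
Sat(AX (b ∧ p)) = {s : every successor in {m3, m4, m5}} = {m3, m4, m5}
AF (AX (b ∧ p)): least fixpoint, start Z0 = {m3, m4, m5}, add states with every successor in Z. Already a fixed point.
Sat(AF (AX (b ∧ p))) = {m3, m4, m5}
Sat(AX (AF (AX (b ∧ p)))) = {s : every successor in {m3, m4, m5}} = {m3, m4, m5}
|Sat(AX (AF (AX (b ∧ p))))| = |{m3, m4, m5}| = 3.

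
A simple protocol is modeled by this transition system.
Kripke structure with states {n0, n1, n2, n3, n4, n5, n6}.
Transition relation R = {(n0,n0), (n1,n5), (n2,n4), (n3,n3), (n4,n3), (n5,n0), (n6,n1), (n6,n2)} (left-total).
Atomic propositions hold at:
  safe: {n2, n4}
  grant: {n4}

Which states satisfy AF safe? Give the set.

AF safe: least fixpoint, start Z0 = {n2, n4}, add states with every successor in Z. Already a fixed point.
Sat(AF safe) = {n2, n4}

{n2, n4}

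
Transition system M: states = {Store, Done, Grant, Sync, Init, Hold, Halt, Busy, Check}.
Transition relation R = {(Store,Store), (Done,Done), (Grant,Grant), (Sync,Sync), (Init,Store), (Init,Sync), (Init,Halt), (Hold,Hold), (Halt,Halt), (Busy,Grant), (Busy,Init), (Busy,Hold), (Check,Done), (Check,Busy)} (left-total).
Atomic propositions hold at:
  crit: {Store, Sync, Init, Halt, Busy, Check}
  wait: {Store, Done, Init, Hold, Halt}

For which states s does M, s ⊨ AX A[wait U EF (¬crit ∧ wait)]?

Sat(¬crit) = {Done, Grant, Hold}
Sat(¬crit ∧ wait) = {Done, Hold}
EF (¬crit ∧ wait): least fixpoint, start Z0 = {Done, Hold}, add states with some successor in Z. Z1 = {Done, Hold, Busy, Check}; fixed.
Sat(EF (¬crit ∧ wait)) = {Done, Hold, Busy, Check}
A[wait U EF (¬crit ∧ wait)]: least fixpoint, start Z0 = Sat(EF (¬crit ∧ wait)) = {Done, Hold, Busy, Check}, add states in Sat(wait) with every successor in Z. Already a fixed point.
Sat(A[wait U EF (¬crit ∧ wait)]) = {Done, Hold, Busy, Check}
Sat(AX A[wait U EF (¬crit ∧ wait)]) = {s : every successor in {Done, Hold, Busy, Check}} = {Done, Hold, Check}

{Done, Hold, Check}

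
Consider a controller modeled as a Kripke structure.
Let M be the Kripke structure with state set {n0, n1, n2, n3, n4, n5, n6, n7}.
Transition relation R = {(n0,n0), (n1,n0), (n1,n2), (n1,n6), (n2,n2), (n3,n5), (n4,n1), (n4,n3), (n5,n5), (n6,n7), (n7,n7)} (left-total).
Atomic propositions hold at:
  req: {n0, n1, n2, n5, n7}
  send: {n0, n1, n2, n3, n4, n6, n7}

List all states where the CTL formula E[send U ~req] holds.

{n1, n3, n4, n6}

Sat(~req) = {n3, n4, n6}
E[send U ~req]: least fixpoint, start Z0 = Sat(~req) = {n3, n4, n6}, add states in Sat(send) with some successor in Z. Z1 = {n1, n3, n4, n6}; fixed.
Sat(E[send U ~req]) = {n1, n3, n4, n6}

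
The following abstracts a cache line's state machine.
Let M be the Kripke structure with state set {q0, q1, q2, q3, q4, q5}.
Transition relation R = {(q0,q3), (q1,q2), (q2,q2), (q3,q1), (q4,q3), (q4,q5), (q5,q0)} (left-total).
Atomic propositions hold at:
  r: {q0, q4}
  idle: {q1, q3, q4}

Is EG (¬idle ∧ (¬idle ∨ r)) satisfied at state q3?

No

Sat(¬idle) = {q0, q2, q5}
Sat(¬idle ∨ r) = {q0, q2, q4, q5}
Sat(¬idle ∧ (¬idle ∨ r)) = {q0, q2, q5}
EG (¬idle ∧ (¬idle ∨ r)): greatest fixpoint, start Z0 = {q0, q2, q5}, keep only states in Sat with some successor in Z. Z1 = {q2, q5}; Z2 = {q2}; fixed.
Sat(EG (¬idle ∧ (¬idle ∨ r))) = {q2}
q3 ∉ Sat(EG (¬idle ∧ (¬idle ∨ r))) = {q2}, so the formula does not hold at q3.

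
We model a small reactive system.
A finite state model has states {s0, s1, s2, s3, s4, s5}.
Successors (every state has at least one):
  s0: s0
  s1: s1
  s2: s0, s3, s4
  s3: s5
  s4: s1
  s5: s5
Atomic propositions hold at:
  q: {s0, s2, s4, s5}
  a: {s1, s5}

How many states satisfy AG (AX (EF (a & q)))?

Sat(a & q) = {s5}
EF (a & q): least fixpoint, start Z0 = {s5}, add states with some successor in Z. Z1 = {s3, s5}; Z2 = {s2, s3, s5}; fixed.
Sat(EF (a & q)) = {s2, s3, s5}
Sat(AX (EF (a & q))) = {s : every successor in {s2, s3, s5}} = {s3, s5}
AG (AX (EF (a & q))): greatest fixpoint, start Z0 = {s3, s5}, keep only states in Sat with every successor in Z. Already a fixed point.
Sat(AG (AX (EF (a & q)))) = {s3, s5}
|Sat(AG (AX (EF (a & q))))| = |{s3, s5}| = 2.

2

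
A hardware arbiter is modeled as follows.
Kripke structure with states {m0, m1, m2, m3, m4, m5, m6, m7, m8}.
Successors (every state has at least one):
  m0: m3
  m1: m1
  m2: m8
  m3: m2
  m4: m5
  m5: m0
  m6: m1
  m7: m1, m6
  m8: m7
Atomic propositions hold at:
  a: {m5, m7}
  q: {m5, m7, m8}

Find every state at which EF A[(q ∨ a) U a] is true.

{m0, m2, m3, m4, m5, m7, m8}

Sat(q ∨ a) = {m5, m7, m8}
A[(q ∨ a) U a]: least fixpoint, start Z0 = Sat(a) = {m5, m7}, add states in Sat(q ∨ a) with every successor in Z. Z1 = {m5, m7, m8}; fixed.
Sat(A[(q ∨ a) U a]) = {m5, m7, m8}
EF A[(q ∨ a) U a]: least fixpoint, start Z0 = {m5, m7, m8}, add states with some successor in Z. Z1 = {m2, m4, m5, m7, m8}; Z2 = {m2, m3, m4, m5, m7, m8}; Z3 = {m0, m2, m3, m4, m5, m7, m8}; fixed.
Sat(EF A[(q ∨ a) U a]) = {m0, m2, m3, m4, m5, m7, m8}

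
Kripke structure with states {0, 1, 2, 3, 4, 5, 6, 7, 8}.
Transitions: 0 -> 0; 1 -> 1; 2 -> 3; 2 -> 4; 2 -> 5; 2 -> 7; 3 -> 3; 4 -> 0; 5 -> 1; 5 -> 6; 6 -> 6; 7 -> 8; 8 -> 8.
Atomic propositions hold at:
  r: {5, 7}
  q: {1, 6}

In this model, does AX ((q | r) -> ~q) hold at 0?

Yes

Sat(q | r) = {1, 5, 6, 7}
Sat(~q) = {0, 2, 3, 4, 5, 7, 8}
Sat((q | r) -> ~q) = {0, 2, 3, 4, 5, 7, 8}
Sat(AX ((q | r) -> ~q)) = {s : every successor in {0, 2, 3, 4, 5, 7, 8}} = {0, 2, 3, 4, 7, 8}
0 ∈ Sat(AX ((q | r) -> ~q)) = {0, 2, 3, 4, 7, 8}, so the formula holds at 0.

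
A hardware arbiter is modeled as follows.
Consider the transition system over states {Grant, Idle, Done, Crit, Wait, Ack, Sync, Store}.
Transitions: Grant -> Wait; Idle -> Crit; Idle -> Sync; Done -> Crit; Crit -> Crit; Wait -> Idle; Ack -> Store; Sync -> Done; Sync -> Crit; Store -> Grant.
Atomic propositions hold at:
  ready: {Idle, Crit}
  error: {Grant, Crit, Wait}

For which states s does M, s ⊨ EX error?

{Grant, Idle, Done, Crit, Sync, Store}

Sat(EX error) = {s : some successor in {Grant, Crit, Wait}} = {Grant, Idle, Done, Crit, Sync, Store}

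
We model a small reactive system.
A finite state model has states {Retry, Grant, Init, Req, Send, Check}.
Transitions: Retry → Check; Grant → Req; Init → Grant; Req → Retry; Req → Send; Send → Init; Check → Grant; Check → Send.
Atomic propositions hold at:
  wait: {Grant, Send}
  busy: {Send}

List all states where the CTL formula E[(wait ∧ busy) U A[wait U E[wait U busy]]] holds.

{Send}

Sat(wait ∧ busy) = {Send}
E[wait U busy]: least fixpoint, start Z0 = Sat(busy) = {Send}, add states in Sat(wait) with some successor in Z. Already a fixed point.
Sat(E[wait U busy]) = {Send}
A[wait U E[wait U busy]]: least fixpoint, start Z0 = Sat(E[wait U busy]) = {Send}, add states in Sat(wait) with every successor in Z. Already a fixed point.
Sat(A[wait U E[wait U busy]]) = {Send}
E[(wait ∧ busy) U A[wait U E[wait U busy]]]: least fixpoint, start Z0 = Sat(A[wait U E[wait U busy]]) = {Send}, add states in Sat(wait ∧ busy) with some successor in Z. Already a fixed point.
Sat(E[(wait ∧ busy) U A[wait U E[wait U busy]]]) = {Send}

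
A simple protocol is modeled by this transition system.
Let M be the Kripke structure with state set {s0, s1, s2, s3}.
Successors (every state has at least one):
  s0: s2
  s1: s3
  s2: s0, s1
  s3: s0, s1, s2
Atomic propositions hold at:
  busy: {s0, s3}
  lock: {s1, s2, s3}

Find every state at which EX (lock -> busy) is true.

{s1, s2, s3}

Sat(lock -> busy) = {s0, s3}
Sat(EX (lock -> busy)) = {s : some successor in {s0, s3}} = {s1, s2, s3}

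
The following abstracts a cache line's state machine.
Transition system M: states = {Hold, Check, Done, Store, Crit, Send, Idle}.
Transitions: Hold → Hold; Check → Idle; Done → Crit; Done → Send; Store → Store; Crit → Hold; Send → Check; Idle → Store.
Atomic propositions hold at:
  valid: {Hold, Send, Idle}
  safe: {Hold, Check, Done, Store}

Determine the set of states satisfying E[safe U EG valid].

EG valid: greatest fixpoint, start Z0 = {Hold, Send, Idle}, keep only states in Sat with some successor in Z. Z1 = {Hold}; fixed.
Sat(EG valid) = {Hold}
E[safe U EG valid]: least fixpoint, start Z0 = Sat(EG valid) = {Hold}, add states in Sat(safe) with some successor in Z. Already a fixed point.
Sat(E[safe U EG valid]) = {Hold}

{Hold}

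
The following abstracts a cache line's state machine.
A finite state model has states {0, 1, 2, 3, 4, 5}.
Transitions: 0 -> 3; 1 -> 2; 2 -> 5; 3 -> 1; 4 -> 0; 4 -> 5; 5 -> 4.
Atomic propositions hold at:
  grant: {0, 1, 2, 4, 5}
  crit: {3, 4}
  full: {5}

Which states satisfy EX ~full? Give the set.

{0, 1, 3, 4, 5}

Sat(~full) = {0, 1, 2, 3, 4}
Sat(EX ~full) = {s : some successor in {0, 1, 2, 3, 4}} = {0, 1, 3, 4, 5}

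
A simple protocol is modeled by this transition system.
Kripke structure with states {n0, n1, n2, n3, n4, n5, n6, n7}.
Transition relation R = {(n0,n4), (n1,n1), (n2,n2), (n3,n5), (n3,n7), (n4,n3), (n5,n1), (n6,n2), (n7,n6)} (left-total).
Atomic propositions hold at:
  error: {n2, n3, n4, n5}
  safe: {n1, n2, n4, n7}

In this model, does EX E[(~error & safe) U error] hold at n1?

No

Sat(~error) = {n0, n1, n6, n7}
Sat(~error & safe) = {n1, n7}
E[(~error & safe) U error]: least fixpoint, start Z0 = Sat(error) = {n2, n3, n4, n5}, add states in Sat(~error & safe) with some successor in Z. Already a fixed point.
Sat(E[(~error & safe) U error]) = {n2, n3, n4, n5}
Sat(EX E[(~error & safe) U error]) = {s : some successor in {n2, n3, n4, n5}} = {n0, n2, n3, n4, n6}
n1 ∉ Sat(EX E[(~error & safe) U error]) = {n0, n2, n3, n4, n6}, so the formula does not hold at n1.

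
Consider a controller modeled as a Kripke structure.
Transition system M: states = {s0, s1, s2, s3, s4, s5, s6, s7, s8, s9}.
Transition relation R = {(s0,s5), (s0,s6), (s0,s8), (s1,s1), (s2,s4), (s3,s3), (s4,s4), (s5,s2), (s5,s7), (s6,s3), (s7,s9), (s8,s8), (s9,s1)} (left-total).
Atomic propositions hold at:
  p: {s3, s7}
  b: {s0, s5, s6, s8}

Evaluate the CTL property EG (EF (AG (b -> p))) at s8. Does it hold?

No

Sat(b -> p) = {s1, s2, s3, s4, s7, s9}
AG (b -> p): greatest fixpoint, start Z0 = {s1, s2, s3, s4, s7, s9}, keep only states in Sat with every successor in Z. Already a fixed point.
Sat(AG (b -> p)) = {s1, s2, s3, s4, s7, s9}
EF (AG (b -> p)): least fixpoint, start Z0 = {s1, s2, s3, s4, s7, s9}, add states with some successor in Z. Z1 = {s1, s2, s3, s4, s5, s6, s7, s9}; Z2 = {s0, s1, s2, s3, s4, s5, s6, s7, s9}; fixed.
Sat(EF (AG (b -> p))) = {s0, s1, s2, s3, s4, s5, s6, s7, s9}
EG (EF (AG (b -> p))): greatest fixpoint, start Z0 = {s0, s1, s2, s3, s4, s5, s6, s7, s9}, keep only states in Sat with some successor in Z. Already a fixed point.
Sat(EG (EF (AG (b -> p)))) = {s0, s1, s2, s3, s4, s5, s6, s7, s9}
s8 ∉ Sat(EG (EF (AG (b -> p)))) = {s0, s1, s2, s3, s4, s5, s6, s7, s9}, so the formula does not hold at s8.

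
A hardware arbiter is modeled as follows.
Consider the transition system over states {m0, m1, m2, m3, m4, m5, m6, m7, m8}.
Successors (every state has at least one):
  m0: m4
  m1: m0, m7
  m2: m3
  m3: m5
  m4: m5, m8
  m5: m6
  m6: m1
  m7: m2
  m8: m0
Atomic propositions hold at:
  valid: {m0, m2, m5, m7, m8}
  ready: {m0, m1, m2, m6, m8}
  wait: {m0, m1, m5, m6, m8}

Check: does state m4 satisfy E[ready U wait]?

No

E[ready U wait]: least fixpoint, start Z0 = Sat(wait) = {m0, m1, m5, m6, m8}, add states in Sat(ready) with some successor in Z. Already a fixed point.
Sat(E[ready U wait]) = {m0, m1, m5, m6, m8}
m4 ∉ Sat(E[ready U wait]) = {m0, m1, m5, m6, m8}, so the formula does not hold at m4.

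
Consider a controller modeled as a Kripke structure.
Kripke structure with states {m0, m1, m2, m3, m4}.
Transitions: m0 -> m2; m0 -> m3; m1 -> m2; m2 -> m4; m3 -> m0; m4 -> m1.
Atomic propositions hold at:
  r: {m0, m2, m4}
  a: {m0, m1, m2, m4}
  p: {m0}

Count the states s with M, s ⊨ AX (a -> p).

Sat(a -> p) = {m0, m3}
Sat(AX (a -> p)) = {s : every successor in {m0, m3}} = {m3}
|Sat(AX (a -> p))| = |{m3}| = 1.

1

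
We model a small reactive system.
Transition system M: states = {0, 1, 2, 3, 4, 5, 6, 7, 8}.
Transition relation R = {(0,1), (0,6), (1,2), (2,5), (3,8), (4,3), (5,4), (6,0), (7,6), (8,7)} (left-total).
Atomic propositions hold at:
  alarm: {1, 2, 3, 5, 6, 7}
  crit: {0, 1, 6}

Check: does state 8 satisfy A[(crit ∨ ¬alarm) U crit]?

No

Sat(¬alarm) = {0, 4, 8}
Sat(crit ∨ ¬alarm) = {0, 1, 4, 6, 8}
A[(crit ∨ ¬alarm) U crit]: least fixpoint, start Z0 = Sat(crit) = {0, 1, 6}, add states in Sat(crit ∨ ¬alarm) with every successor in Z. Already a fixed point.
Sat(A[(crit ∨ ¬alarm) U crit]) = {0, 1, 6}
8 ∉ Sat(A[(crit ∨ ¬alarm) U crit]) = {0, 1, 6}, so the formula does not hold at 8.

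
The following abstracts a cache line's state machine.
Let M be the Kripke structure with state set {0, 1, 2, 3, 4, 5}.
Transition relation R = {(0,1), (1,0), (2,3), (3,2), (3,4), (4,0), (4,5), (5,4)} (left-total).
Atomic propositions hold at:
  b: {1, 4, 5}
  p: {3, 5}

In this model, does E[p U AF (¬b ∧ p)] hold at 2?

Yes

Sat(¬b) = {0, 2, 3}
Sat(¬b ∧ p) = {3}
AF (¬b ∧ p): least fixpoint, start Z0 = {3}, add states with every successor in Z. Z1 = {2, 3}; fixed.
Sat(AF (¬b ∧ p)) = {2, 3}
E[p U AF (¬b ∧ p)]: least fixpoint, start Z0 = Sat(AF (¬b ∧ p)) = {2, 3}, add states in Sat(p) with some successor in Z. Already a fixed point.
Sat(E[p U AF (¬b ∧ p)]) = {2, 3}
2 ∈ Sat(E[p U AF (¬b ∧ p)]) = {2, 3}, so the formula holds at 2.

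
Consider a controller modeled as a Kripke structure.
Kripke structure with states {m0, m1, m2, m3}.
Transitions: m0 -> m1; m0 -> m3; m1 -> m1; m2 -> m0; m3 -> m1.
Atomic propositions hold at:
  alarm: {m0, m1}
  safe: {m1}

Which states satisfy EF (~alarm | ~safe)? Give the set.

{m0, m2, m3}

Sat(~alarm) = {m2, m3}
Sat(~safe) = {m0, m2, m3}
Sat(~alarm | ~safe) = {m0, m2, m3}
EF (~alarm | ~safe): least fixpoint, start Z0 = {m0, m2, m3}, add states with some successor in Z. Already a fixed point.
Sat(EF (~alarm | ~safe)) = {m0, m2, m3}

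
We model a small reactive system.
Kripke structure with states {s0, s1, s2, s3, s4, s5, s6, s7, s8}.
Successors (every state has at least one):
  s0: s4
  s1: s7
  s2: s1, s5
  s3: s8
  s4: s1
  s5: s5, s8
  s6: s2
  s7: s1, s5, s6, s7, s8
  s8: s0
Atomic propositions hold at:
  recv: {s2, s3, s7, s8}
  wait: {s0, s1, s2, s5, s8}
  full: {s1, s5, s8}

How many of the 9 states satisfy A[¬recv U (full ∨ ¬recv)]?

Sat(¬recv) = {s0, s1, s4, s5, s6}
Sat(full ∨ ¬recv) = {s0, s1, s4, s5, s6, s8}
A[¬recv U (full ∨ ¬recv)]: least fixpoint, start Z0 = Sat((full ∨ ¬recv)) = {s0, s1, s4, s5, s6, s8}, add states in Sat(¬recv) with every successor in Z. Already a fixed point.
Sat(A[¬recv U (full ∨ ¬recv)]) = {s0, s1, s4, s5, s6, s8}
|Sat(A[¬recv U (full ∨ ¬recv)])| = |{s0, s1, s4, s5, s6, s8}| = 6.

6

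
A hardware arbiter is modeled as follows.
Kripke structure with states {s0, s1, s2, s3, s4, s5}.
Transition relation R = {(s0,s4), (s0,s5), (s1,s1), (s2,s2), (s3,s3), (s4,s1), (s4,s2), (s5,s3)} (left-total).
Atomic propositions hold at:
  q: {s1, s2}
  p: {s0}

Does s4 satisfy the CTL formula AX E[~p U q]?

Sat(~p) = {s1, s2, s3, s4, s5}
E[~p U q]: least fixpoint, start Z0 = Sat(q) = {s1, s2}, add states in Sat(~p) with some successor in Z. Z1 = {s1, s2, s4}; fixed.
Sat(E[~p U q]) = {s1, s2, s4}
Sat(AX E[~p U q]) = {s : every successor in {s1, s2, s4}} = {s1, s2, s4}
s4 ∈ Sat(AX E[~p U q]) = {s1, s2, s4}, so the formula holds at s4.

Yes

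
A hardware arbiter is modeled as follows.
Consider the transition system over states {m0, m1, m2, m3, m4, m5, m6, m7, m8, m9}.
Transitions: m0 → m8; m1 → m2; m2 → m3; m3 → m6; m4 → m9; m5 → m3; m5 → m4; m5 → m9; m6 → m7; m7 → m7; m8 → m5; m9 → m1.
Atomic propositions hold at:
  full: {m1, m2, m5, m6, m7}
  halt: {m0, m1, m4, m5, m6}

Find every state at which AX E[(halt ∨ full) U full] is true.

{m1, m3, m6, m7, m8, m9}

Sat(halt ∨ full) = {m0, m1, m2, m4, m5, m6, m7}
E[(halt ∨ full) U full]: least fixpoint, start Z0 = Sat(full) = {m1, m2, m5, m6, m7}, add states in Sat(halt ∨ full) with some successor in Z. Already a fixed point.
Sat(E[(halt ∨ full) U full]) = {m1, m2, m5, m6, m7}
Sat(AX E[(halt ∨ full) U full]) = {s : every successor in {m1, m2, m5, m6, m7}} = {m1, m3, m6, m7, m8, m9}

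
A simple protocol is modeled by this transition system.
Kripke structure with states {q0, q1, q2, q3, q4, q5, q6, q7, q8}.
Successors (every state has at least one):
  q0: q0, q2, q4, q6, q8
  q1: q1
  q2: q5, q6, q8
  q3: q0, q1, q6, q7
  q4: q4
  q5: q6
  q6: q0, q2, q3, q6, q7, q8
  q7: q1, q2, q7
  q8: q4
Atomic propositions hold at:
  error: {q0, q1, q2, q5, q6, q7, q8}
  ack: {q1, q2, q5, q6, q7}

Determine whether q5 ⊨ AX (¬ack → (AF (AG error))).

Yes

Sat(¬ack) = {q0, q3, q4, q8}
AG error: greatest fixpoint, start Z0 = {q0, q1, q2, q5, q6, q7, q8}, keep only states in Sat with every successor in Z. Z1 = {q1, q2, q5, q7}; Z2 = {q1, q7}; Z3 = {q1}; fixed.
Sat(AG error) = {q1}
AF (AG error): least fixpoint, start Z0 = {q1}, add states with every successor in Z. Already a fixed point.
Sat(AF (AG error)) = {q1}
Sat(¬ack → (AF (AG error))) = {q1, q2, q5, q6, q7}
Sat(AX (¬ack → (AF (AG error)))) = {s : every successor in {q1, q2, q5, q6, q7}} = {q1, q5, q7}
q5 ∈ Sat(AX (¬ack → (AF (AG error)))) = {q1, q5, q7}, so the formula holds at q5.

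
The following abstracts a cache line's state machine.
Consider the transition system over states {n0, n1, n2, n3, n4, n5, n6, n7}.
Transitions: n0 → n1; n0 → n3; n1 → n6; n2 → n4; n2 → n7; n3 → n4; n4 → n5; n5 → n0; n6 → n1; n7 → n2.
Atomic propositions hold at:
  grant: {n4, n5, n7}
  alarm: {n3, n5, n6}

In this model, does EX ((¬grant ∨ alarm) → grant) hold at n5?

No

Sat(¬grant) = {n0, n1, n2, n3, n6}
Sat(¬grant ∨ alarm) = {n0, n1, n2, n3, n5, n6}
Sat((¬grant ∨ alarm) → grant) = {n4, n5, n7}
Sat(EX ((¬grant ∨ alarm) → grant)) = {s : some successor in {n4, n5, n7}} = {n2, n3, n4}
n5 ∉ Sat(EX ((¬grant ∨ alarm) → grant)) = {n2, n3, n4}, so the formula does not hold at n5.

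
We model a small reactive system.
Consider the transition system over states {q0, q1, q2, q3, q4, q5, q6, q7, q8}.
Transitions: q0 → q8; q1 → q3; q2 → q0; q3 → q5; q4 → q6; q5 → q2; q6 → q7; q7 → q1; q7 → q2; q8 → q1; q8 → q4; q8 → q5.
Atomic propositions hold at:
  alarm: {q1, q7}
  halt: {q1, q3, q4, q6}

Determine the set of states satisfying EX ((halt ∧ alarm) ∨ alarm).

{q6, q7, q8}

Sat(halt ∧ alarm) = {q1}
Sat((halt ∧ alarm) ∨ alarm) = {q1, q7}
Sat(EX ((halt ∧ alarm) ∨ alarm)) = {s : some successor in {q1, q7}} = {q6, q7, q8}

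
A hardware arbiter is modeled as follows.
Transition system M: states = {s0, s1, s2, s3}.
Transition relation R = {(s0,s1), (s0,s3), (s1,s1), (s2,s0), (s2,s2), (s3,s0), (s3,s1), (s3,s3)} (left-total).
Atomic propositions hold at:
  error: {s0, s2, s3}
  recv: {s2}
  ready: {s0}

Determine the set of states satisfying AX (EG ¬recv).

{s0, s1, s3}

Sat(¬recv) = {s0, s1, s3}
EG ¬recv: greatest fixpoint, start Z0 = {s0, s1, s3}, keep only states in Sat with some successor in Z. Already a fixed point.
Sat(EG ¬recv) = {s0, s1, s3}
Sat(AX (EG ¬recv)) = {s : every successor in {s0, s1, s3}} = {s0, s1, s3}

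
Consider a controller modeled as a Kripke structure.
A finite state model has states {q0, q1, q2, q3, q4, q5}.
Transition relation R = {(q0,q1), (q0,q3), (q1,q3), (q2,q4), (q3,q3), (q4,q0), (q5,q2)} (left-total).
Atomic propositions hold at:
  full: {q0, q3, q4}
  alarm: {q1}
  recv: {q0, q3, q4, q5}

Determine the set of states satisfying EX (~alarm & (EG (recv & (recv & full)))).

{q0, q1, q2, q3, q4}

Sat(~alarm) = {q0, q2, q3, q4, q5}
Sat(recv & full) = {q0, q3, q4}
Sat(recv & (recv & full)) = {q0, q3, q4}
EG (recv & (recv & full)): greatest fixpoint, start Z0 = {q0, q3, q4}, keep only states in Sat with some successor in Z. Already a fixed point.
Sat(EG (recv & (recv & full))) = {q0, q3, q4}
Sat(~alarm & (EG (recv & (recv & full)))) = {q0, q3, q4}
Sat(EX (~alarm & (EG (recv & (recv & full))))) = {s : some successor in {q0, q3, q4}} = {q0, q1, q2, q3, q4}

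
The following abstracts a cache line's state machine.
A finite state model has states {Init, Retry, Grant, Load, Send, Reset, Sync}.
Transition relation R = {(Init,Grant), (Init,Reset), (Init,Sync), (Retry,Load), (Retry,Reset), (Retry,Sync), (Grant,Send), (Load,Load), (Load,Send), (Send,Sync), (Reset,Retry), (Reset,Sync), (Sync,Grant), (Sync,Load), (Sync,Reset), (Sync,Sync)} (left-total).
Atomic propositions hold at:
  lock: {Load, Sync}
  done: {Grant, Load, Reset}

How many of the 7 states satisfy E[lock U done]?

4

E[lock U done]: least fixpoint, start Z0 = Sat(done) = {Grant, Load, Reset}, add states in Sat(lock) with some successor in Z. Z1 = {Grant, Load, Reset, Sync}; fixed.
Sat(E[lock U done]) = {Grant, Load, Reset, Sync}
|Sat(E[lock U done])| = |{Grant, Load, Reset, Sync}| = 4.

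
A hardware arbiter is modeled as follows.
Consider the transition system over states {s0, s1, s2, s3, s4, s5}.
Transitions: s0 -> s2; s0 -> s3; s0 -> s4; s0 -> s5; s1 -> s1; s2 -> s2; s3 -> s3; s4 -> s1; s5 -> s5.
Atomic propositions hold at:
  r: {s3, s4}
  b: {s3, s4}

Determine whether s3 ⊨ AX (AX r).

Yes

Sat(AX r) = {s : every successor in {s3, s4}} = {s3}
Sat(AX (AX r)) = {s : every successor in {s3}} = {s3}
s3 ∈ Sat(AX (AX r)) = {s3}, so the formula holds at s3.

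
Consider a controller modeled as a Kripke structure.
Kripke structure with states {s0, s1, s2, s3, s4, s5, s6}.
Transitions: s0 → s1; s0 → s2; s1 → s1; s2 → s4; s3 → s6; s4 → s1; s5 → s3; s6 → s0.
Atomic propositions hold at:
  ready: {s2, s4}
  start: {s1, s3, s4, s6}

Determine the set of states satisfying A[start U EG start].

{s1, s4}

EG start: greatest fixpoint, start Z0 = {s1, s3, s4, s6}, keep only states in Sat with some successor in Z. Z1 = {s1, s3, s4}; Z2 = {s1, s4}; fixed.
Sat(EG start) = {s1, s4}
A[start U EG start]: least fixpoint, start Z0 = Sat(EG start) = {s1, s4}, add states in Sat(start) with every successor in Z. Already a fixed point.
Sat(A[start U EG start]) = {s1, s4}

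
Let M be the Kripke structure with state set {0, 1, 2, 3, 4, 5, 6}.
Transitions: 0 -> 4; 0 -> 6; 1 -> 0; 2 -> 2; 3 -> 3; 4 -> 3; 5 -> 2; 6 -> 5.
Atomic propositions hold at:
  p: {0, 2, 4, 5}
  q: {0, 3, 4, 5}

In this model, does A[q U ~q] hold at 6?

Yes

Sat(~q) = {1, 2, 6}
A[q U ~q]: least fixpoint, start Z0 = Sat(~q) = {1, 2, 6}, add states in Sat(q) with every successor in Z. Z1 = {1, 2, 5, 6}; fixed.
Sat(A[q U ~q]) = {1, 2, 5, 6}
6 ∈ Sat(A[q U ~q]) = {1, 2, 5, 6}, so the formula holds at 6.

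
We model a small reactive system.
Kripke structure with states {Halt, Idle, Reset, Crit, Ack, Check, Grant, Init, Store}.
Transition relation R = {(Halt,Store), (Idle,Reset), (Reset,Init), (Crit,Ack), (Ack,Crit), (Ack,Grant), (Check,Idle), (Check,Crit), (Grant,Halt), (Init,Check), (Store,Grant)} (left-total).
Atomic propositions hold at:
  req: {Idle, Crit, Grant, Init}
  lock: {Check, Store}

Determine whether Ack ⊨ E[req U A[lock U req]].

No

A[lock U req]: least fixpoint, start Z0 = Sat(req) = {Idle, Crit, Grant, Init}, add states in Sat(lock) with every successor in Z. Z1 = {Idle, Crit, Check, Grant, Init, Store}; fixed.
Sat(A[lock U req]) = {Idle, Crit, Check, Grant, Init, Store}
E[req U A[lock U req]]: least fixpoint, start Z0 = Sat(A[lock U req]) = {Idle, Crit, Check, Grant, Init, Store}, add states in Sat(req) with some successor in Z. Already a fixed point.
Sat(E[req U A[lock U req]]) = {Idle, Crit, Check, Grant, Init, Store}
Ack ∉ Sat(E[req U A[lock U req]]) = {Idle, Crit, Check, Grant, Init, Store}, so the formula does not hold at Ack.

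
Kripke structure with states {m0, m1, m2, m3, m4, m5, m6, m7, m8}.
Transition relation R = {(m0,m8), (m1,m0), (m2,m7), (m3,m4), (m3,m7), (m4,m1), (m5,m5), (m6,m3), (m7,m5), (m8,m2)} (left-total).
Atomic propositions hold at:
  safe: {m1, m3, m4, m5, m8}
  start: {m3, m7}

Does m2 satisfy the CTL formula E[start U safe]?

No

E[start U safe]: least fixpoint, start Z0 = Sat(safe) = {m1, m3, m4, m5, m8}, add states in Sat(start) with some successor in Z. Z1 = {m1, m3, m4, m5, m7, m8}; fixed.
Sat(E[start U safe]) = {m1, m3, m4, m5, m7, m8}
m2 ∉ Sat(E[start U safe]) = {m1, m3, m4, m5, m7, m8}, so the formula does not hold at m2.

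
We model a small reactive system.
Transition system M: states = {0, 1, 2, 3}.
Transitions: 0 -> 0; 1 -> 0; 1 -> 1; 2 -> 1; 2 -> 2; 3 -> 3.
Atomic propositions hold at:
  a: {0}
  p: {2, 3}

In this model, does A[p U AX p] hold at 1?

No

Sat(AX p) = {s : every successor in {2, 3}} = {3}
A[p U AX p]: least fixpoint, start Z0 = Sat(AX p) = {3}, add states in Sat(p) with every successor in Z. Already a fixed point.
Sat(A[p U AX p]) = {3}
1 ∉ Sat(A[p U AX p]) = {3}, so the formula does not hold at 1.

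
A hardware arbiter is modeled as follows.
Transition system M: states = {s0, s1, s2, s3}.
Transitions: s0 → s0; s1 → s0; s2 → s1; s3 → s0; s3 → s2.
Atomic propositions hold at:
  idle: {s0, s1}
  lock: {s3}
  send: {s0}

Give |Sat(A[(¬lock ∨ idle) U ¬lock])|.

Sat(¬lock) = {s0, s1, s2}
Sat(¬lock ∨ idle) = {s0, s1, s2}
A[(¬lock ∨ idle) U ¬lock]: least fixpoint, start Z0 = Sat(¬lock) = {s0, s1, s2}, add states in Sat(¬lock ∨ idle) with every successor in Z. Already a fixed point.
Sat(A[(¬lock ∨ idle) U ¬lock]) = {s0, s1, s2}
|Sat(A[(¬lock ∨ idle) U ¬lock])| = |{s0, s1, s2}| = 3.

3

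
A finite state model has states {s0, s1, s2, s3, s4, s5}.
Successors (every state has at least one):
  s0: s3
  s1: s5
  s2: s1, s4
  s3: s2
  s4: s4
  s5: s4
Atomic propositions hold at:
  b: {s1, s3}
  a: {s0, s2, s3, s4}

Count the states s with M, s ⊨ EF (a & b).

2

Sat(a & b) = {s3}
EF (a & b): least fixpoint, start Z0 = {s3}, add states with some successor in Z. Z1 = {s0, s3}; fixed.
Sat(EF (a & b)) = {s0, s3}
|Sat(EF (a & b))| = |{s0, s3}| = 2.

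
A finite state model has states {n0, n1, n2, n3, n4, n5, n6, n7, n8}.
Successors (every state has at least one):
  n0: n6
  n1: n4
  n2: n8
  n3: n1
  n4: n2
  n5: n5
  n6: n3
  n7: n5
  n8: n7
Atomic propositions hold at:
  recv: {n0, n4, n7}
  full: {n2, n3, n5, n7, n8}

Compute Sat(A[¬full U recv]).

Sat(¬full) = {n0, n1, n4, n6}
A[¬full U recv]: least fixpoint, start Z0 = Sat(recv) = {n0, n4, n7}, add states in Sat(¬full) with every successor in Z. Z1 = {n0, n1, n4, n7}; fixed.
Sat(A[¬full U recv]) = {n0, n1, n4, n7}

{n0, n1, n4, n7}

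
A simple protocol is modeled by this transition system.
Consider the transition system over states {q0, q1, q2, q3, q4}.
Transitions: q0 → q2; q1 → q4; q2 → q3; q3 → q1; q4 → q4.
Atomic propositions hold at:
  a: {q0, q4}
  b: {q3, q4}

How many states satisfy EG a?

1

EG a: greatest fixpoint, start Z0 = {q0, q4}, keep only states in Sat with some successor in Z. Z1 = {q4}; fixed.
Sat(EG a) = {q4}
|Sat(EG a)| = |{q4}| = 1.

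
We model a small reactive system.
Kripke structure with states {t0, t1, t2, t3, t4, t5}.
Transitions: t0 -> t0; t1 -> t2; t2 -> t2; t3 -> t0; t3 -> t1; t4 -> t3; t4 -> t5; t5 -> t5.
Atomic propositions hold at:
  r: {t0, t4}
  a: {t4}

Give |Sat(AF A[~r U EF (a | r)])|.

3

Sat(~r) = {t1, t2, t3, t5}
Sat(a | r) = {t0, t4}
EF (a | r): least fixpoint, start Z0 = {t0, t4}, add states with some successor in Z. Z1 = {t0, t3, t4}; fixed.
Sat(EF (a | r)) = {t0, t3, t4}
A[~r U EF (a | r)]: least fixpoint, start Z0 = Sat(EF (a | r)) = {t0, t3, t4}, add states in Sat(~r) with every successor in Z. Already a fixed point.
Sat(A[~r U EF (a | r)]) = {t0, t3, t4}
AF A[~r U EF (a | r)]: least fixpoint, start Z0 = {t0, t3, t4}, add states with every successor in Z. Already a fixed point.
Sat(AF A[~r U EF (a | r)]) = {t0, t3, t4}
|Sat(AF A[~r U EF (a | r)])| = |{t0, t3, t4}| = 3.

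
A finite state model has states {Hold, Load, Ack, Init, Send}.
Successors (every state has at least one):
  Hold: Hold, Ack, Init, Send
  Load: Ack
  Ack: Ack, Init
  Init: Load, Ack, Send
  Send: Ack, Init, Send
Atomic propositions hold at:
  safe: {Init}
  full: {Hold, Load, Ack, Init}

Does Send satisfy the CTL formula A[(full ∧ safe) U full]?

No

Sat(full ∧ safe) = {Init}
A[(full ∧ safe) U full]: least fixpoint, start Z0 = Sat(full) = {Hold, Load, Ack, Init}, add states in Sat(full ∧ safe) with every successor in Z. Already a fixed point.
Sat(A[(full ∧ safe) U full]) = {Hold, Load, Ack, Init}
Send ∉ Sat(A[(full ∧ safe) U full]) = {Hold, Load, Ack, Init}, so the formula does not hold at Send.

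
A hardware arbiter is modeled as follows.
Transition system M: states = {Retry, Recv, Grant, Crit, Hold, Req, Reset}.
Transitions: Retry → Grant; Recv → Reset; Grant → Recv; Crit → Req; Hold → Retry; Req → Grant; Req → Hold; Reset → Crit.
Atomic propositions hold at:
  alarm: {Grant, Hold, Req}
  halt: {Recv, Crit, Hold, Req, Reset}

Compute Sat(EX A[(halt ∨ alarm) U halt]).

Sat(halt ∨ alarm) = {Recv, Grant, Crit, Hold, Req, Reset}
A[(halt ∨ alarm) U halt]: least fixpoint, start Z0 = Sat(halt) = {Recv, Crit, Hold, Req, Reset}, add states in Sat(halt ∨ alarm) with every successor in Z. Z1 = {Recv, Grant, Crit, Hold, Req, Reset}; fixed.
Sat(A[(halt ∨ alarm) U halt]) = {Recv, Grant, Crit, Hold, Req, Reset}
Sat(EX A[(halt ∨ alarm) U halt]) = {s : some successor in {Recv, Grant, Crit, Hold, Req, Reset}} = {Retry, Recv, Grant, Crit, Req, Reset}

{Retry, Recv, Grant, Crit, Req, Reset}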